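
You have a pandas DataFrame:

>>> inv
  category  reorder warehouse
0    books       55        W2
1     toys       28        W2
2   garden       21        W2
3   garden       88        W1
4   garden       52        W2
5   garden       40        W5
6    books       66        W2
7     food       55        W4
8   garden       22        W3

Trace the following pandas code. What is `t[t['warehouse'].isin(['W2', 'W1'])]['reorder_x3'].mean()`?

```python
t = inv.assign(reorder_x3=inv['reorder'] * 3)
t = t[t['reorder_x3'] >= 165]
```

209.0

add column reorder_x3 = inv['reorder'] * 3:
  category  reorder warehouse  reorder_x3
0    books       55        W2         165
1     toys       28        W2          84
2   garden       21        W2          63
3   garden       88        W1         264
4   garden       52        W2         156
5   garden       40        W5         120
6    books       66        W2         198
7     food       55        W4         165
8   garden       22        W3          66
filter rows where reorder_x3 >= 165:
  category  reorder warehouse  reorder_x3
0    books       55        W2         165
3   garden       88        W1         264
6    books       66        W2         198
7     food       55        W4         165
filter rows where warehouse in ['W2', 'W1']:
  category  reorder warehouse  reorder_x3
0    books       55        W2         165
3   garden       88        W1         264
6    books       66        W2         198
So mean() = 209.0.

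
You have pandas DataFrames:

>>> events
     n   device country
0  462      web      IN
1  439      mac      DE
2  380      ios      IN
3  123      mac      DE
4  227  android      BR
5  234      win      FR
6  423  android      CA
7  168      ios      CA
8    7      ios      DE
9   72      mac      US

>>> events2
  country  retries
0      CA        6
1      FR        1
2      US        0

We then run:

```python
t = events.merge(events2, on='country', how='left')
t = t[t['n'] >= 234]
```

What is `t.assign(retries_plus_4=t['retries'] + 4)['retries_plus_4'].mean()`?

7.5

merge on 'country' (how='left') → 10 rows:
     n   device country  retries
0  462      web      IN      NaN
1  439      mac      DE      NaN
2  380      ios      IN      NaN
3  123      mac      DE      NaN
4  227  android      BR      NaN
5  234      win      FR      1.0
6  423  android      CA      6.0
7  168      ios      CA      6.0
8    7      ios      DE      NaN
9   72      mac      US      0.0
filter rows where n >= 234:
     n   device country  retries
0  462      web      IN      NaN
1  439      mac      DE      NaN
2  380      ios      IN      NaN
5  234      win      FR      1.0
6  423  android      CA      6.0
add column retries_plus_4 = t['retries'] + 4:
     n   device country  retries  retries_plus_4
0  462      web      IN      NaN             NaN
1  439      mac      DE      NaN             NaN
2  380      ios      IN      NaN             NaN
5  234      win      FR      1.0             5.0
6  423  android      CA      6.0            10.0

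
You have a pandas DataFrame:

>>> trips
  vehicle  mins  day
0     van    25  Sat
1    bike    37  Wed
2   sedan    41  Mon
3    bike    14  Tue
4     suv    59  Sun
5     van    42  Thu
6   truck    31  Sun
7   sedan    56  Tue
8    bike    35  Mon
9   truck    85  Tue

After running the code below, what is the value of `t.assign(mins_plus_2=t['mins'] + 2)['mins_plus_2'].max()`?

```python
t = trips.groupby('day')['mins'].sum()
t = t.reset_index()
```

157

group by day, sum of mins:
day
Mon     76
Sat     25
Sun     90
Thu     42
Tue    155
Wed     37
Name: mins, dtype: int64
reset_index():
   day  mins
0  Mon    76
1  Sat    25
2  Sun    90
3  Thu    42
4  Tue   155
5  Wed    37
add column mins_plus_2 = t['mins'] + 2:
   day  mins  mins_plus_2
0  Mon    76           78
1  Sat    25           27
2  Sun    90           92
3  Thu    42           44
4  Tue   155          157
5  Wed    37           39
Then the max of column 'mins_plus_2': 157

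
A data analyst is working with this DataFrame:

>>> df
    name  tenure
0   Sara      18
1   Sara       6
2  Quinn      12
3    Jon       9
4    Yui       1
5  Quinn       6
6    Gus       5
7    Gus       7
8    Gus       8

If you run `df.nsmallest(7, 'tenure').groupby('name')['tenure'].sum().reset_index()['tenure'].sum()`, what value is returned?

take 7 rows with smallest tenure:
    name  tenure
4    Yui       1
6    Gus       5
1   Sara       6
5  Quinn       6
7    Gus       7
8    Gus       8
3    Jon       9
group by name, sum of tenure:
name
Gus      20
Jon       9
Quinn     6
Sara      6
Yui       1
Name: tenure, dtype: int64
reset_index():
    name  tenure
0    Gus      20
1    Jon       9
2  Quinn       6
3   Sara       6
4    Yui       1

42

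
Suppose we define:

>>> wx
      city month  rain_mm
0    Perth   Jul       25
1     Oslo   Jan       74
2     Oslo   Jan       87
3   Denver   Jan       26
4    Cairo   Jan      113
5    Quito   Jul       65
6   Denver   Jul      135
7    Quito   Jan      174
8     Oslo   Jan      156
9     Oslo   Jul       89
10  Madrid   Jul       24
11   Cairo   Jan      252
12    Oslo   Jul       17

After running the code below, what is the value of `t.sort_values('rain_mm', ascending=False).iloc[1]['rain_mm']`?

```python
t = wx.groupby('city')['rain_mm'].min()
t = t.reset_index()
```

65

group by city, min of rain_mm:
city
Cairo     113
Denver     26
Madrid     24
Oslo       17
Perth      25
Quito      65
Name: rain_mm, dtype: int64
reset_index():
     city  rain_mm
0   Cairo      113
1  Denver       26
2  Madrid       24
3    Oslo       17
4   Perth       25
5   Quito       65
sort by rain_mm descending:
     city  rain_mm
0   Cairo      113
5   Quito       65
1  Denver       26
4   Perth       25
2  Madrid       24
3    Oslo       17
value at position 1, column 'rain_mm' → 65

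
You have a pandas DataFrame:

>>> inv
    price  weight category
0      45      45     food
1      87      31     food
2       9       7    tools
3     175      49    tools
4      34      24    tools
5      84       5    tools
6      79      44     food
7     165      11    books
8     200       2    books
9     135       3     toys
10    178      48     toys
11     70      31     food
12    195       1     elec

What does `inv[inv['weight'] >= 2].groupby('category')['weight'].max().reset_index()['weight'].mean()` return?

38.25

filter rows where weight >= 2:
    price  weight category
0      45      45     food
1      87      31     food
2       9       7    tools
3     175      49    tools
4      34      24    tools
5      84       5    tools
6      79      44     food
7     165      11    books
8     200       2    books
9     135       3     toys
10    178      48     toys
11     70      31     food
group by category, max of weight:
category
books    11
food     45
tools    49
toys     48
Name: weight, dtype: int64
reset_index():
  category  weight
0    books      11
1     food      45
2    tools      49
3     toys      48
The mean of column 'weight' is 38.25.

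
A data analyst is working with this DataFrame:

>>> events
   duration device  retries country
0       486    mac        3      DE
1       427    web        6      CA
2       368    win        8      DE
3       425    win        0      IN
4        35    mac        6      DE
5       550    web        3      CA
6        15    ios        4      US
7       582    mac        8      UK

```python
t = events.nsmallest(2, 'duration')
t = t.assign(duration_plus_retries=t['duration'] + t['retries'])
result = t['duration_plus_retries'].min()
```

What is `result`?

19

take 2 rows with smallest duration:
   duration device  retries country
6        15    ios        4      US
4        35    mac        6      DE
add column duration_plus_retries = t['duration'] + t['retries']:
   duration device  retries country  duration_plus_retries
6        15    ios        4      US                     19
4        35    mac        6      DE                     41
Hence 19.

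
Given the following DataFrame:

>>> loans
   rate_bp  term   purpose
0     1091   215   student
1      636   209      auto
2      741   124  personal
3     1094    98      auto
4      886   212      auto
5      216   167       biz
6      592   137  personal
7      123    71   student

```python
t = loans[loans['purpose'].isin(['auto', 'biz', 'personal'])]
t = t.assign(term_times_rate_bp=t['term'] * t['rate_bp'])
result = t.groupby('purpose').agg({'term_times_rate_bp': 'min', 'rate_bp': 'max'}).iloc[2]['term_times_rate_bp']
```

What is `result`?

filter rows where purpose in ['auto', 'biz', 'personal']:
   rate_bp  term   purpose
1      636   209      auto
2      741   124  personal
3     1094    98      auto
4      886   212      auto
5      216   167       biz
6      592   137  personal
add column term_times_rate_bp = t['term'] * t['rate_bp']:
   rate_bp  term   purpose  term_times_rate_bp
1      636   209      auto              132924
2      741   124  personal               91884
3     1094    98      auto              107212
4      886   212      auto              187832
5      216   167       biz               36072
6      592   137  personal               81104
group by purpose: min(term_times_rate_bp), max(rate_bp):
          term_times_rate_bp  rate_bp
purpose                              
auto                  107212     1094
biz                    36072      216
personal               81104      741
Reading off the value at position 2, column 'term_times_rate_bp', we get 81104.

81104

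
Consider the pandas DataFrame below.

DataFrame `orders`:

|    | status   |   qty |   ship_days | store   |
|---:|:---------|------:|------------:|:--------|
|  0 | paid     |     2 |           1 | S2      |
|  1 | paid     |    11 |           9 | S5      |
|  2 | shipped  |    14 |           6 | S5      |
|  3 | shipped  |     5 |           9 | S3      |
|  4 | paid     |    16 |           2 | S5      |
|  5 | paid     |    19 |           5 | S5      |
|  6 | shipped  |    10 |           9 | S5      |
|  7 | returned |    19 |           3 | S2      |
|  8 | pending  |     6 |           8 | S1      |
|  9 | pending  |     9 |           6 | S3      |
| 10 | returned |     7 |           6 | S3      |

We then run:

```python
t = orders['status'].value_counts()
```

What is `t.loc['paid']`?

4

value_counts of status:
status
paid        4
shipped     3
returned    2
pending     2
Name: count, dtype: int64
Taking the value at index 'paid' gives 4.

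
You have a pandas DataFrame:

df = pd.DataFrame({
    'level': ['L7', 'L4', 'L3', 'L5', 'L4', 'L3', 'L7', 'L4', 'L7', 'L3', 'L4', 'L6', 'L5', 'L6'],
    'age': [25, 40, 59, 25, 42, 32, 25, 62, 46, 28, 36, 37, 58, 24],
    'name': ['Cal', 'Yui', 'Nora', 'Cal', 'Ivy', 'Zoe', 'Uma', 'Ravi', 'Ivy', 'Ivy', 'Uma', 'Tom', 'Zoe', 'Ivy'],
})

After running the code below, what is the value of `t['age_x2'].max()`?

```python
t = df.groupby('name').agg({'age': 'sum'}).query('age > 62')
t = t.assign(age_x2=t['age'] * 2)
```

280

group by name, sum of age:
      age
name     
Cal    50
Ivy   140
Nora   59
Ravi   62
Tom    37
Uma    61
Yui    40
Zoe    90
filter rows where age > 62:
      age
name     
Ivy   140
Zoe    90
add column age_x2 = t['age'] * 2:
      age  age_x2
name             
Ivy   140     280
Zoe    90     180
Hence 280.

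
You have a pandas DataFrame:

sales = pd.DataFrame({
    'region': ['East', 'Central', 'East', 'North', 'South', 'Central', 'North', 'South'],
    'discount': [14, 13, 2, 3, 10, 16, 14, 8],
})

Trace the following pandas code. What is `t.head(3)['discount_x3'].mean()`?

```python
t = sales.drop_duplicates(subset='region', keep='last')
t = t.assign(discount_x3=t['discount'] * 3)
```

drop duplicate region (keep=last):
    region  discount
2     East         2
5  Central        16
6    North        14
7    South         8
add column discount_x3 = t['discount'] * 3:
    region  discount  discount_x3
2     East         2            6
5  Central        16           48
6    North        14           42
7    South         8           24
take first 3 rows:
    region  discount  discount_x3
2     East         2            6
5  Central        16           48
6    North        14           42
Then the mean of column 'discount_x3': 32.0

32.0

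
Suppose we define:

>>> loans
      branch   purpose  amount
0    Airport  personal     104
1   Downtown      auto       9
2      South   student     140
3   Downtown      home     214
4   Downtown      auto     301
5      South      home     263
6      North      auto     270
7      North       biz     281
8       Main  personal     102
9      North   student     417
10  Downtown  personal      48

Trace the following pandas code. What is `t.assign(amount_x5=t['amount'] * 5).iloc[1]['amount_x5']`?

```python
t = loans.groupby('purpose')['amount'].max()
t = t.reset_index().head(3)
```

group by purpose, max of amount:
purpose
auto        301
biz         281
home        263
personal    104
student     417
Name: amount, dtype: int64
reset_index():
    purpose  amount
0      auto     301
1       biz     281
2      home     263
3  personal     104
4   student     417
take first 3 rows:
  purpose  amount
0    auto     301
1     biz     281
2    home     263
add column amount_x5 = t['amount'] * 5:
  purpose  amount  amount_x5
0    auto     301       1505
1     biz     281       1405
2    home     263       1315
Hence 1405.

1405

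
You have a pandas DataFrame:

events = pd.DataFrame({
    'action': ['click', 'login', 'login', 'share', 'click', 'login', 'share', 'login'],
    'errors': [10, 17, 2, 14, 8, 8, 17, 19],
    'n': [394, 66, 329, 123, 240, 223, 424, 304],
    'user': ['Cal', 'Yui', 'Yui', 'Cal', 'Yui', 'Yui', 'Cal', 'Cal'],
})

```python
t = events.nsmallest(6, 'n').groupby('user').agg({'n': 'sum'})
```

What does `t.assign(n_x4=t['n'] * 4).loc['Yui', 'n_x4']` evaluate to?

take 6 rows with smallest n:
  action  errors    n user
1  login      17   66  Yui
3  share      14  123  Cal
5  login       8  223  Yui
4  click       8  240  Yui
7  login      19  304  Cal
2  login       2  329  Yui
group by user, sum of n:
        n
user     
Cal   427
Yui   858
add column n_x4 = t['n'] * 4:
        n  n_x4
user           
Cal   427  1708
Yui   858  3432
Hence 3432.

3432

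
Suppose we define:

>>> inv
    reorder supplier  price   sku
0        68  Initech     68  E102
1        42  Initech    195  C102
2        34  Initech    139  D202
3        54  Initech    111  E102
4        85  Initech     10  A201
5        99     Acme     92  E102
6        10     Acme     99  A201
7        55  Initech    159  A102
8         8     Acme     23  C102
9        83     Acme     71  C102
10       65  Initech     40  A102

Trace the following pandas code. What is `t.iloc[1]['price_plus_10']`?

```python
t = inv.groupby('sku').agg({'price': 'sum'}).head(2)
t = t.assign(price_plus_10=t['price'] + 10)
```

group by sku, sum of price:
      price
sku        
A102    199
A201    109
C102    289
D202    139
E102    271
take first 2 rows:
      price
sku        
A102    199
A201    109
add column price_plus_10 = t['price'] + 10:
      price  price_plus_10
sku                       
A102    199            209
A201    109            119

119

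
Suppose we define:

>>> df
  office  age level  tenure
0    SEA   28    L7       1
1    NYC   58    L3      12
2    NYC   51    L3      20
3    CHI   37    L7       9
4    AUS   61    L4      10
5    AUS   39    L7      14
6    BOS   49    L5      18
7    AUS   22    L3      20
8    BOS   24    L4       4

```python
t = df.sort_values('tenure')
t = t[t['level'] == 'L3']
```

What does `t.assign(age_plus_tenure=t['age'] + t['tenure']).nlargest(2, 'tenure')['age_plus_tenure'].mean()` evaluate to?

56.5

sort by tenure:
  office  age level  tenure
0    SEA   28    L7       1
8    BOS   24    L4       4
3    CHI   37    L7       9
4    AUS   61    L4      10
1    NYC   58    L3      12
5    AUS   39    L7      14
6    BOS   49    L5      18
2    NYC   51    L3      20
7    AUS   22    L3      20
filter rows where level == 'L3':
  office  age level  tenure
1    NYC   58    L3      12
2    NYC   51    L3      20
7    AUS   22    L3      20
add column age_plus_tenure = t['age'] + t['tenure']:
  office  age level  tenure  age_plus_tenure
1    NYC   58    L3      12               70
2    NYC   51    L3      20               71
7    AUS   22    L3      20               42
take 2 rows with largest tenure:
  office  age level  tenure  age_plus_tenure
2    NYC   51    L3      20               71
7    AUS   22    L3      20               42
Finally, mean of column 'age_plus_tenure' = 56.5.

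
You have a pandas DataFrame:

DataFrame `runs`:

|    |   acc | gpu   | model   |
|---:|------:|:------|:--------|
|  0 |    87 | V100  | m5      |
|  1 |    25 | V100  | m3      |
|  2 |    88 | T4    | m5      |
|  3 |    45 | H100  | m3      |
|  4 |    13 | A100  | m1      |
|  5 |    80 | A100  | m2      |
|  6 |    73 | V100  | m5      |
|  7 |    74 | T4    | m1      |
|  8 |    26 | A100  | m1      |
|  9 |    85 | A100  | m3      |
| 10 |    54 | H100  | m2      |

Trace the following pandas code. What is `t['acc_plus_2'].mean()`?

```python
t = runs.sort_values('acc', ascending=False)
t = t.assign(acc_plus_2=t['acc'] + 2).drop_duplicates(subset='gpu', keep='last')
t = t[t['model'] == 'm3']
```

37.0

sort by acc descending:
    acc   gpu model
2    88    T4    m5
0    87  V100    m5
9    85  A100    m3
5    80  A100    m2
7    74    T4    m1
6    73  V100    m5
10   54  H100    m2
3    45  H100    m3
8    26  A100    m1
1    25  V100    m3
4    13  A100    m1
add column acc_plus_2 = t['acc'] + 2:
    acc   gpu model  acc_plus_2
2    88    T4    m5          90
0    87  V100    m5          89
9    85  A100    m3          87
5    80  A100    m2          82
7    74    T4    m1          76
6    73  V100    m5          75
10   54  H100    m2          56
3    45  H100    m3          47
8    26  A100    m1          28
1    25  V100    m3          27
4    13  A100    m1          15
drop duplicate gpu (keep=last):
   acc   gpu model  acc_plus_2
7   74    T4    m1          76
3   45  H100    m3          47
1   25  V100    m3          27
4   13  A100    m1          15
filter rows where model == 'm3':
   acc   gpu model  acc_plus_2
3   45  H100    m3          47
1   25  V100    m3          27
Then the mean of column 'acc_plus_2': 37.0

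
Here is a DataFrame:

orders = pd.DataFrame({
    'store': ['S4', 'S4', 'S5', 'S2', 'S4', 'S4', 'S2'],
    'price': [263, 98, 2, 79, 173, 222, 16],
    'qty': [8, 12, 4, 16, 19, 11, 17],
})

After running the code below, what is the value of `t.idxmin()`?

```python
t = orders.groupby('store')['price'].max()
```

group by store, max of price:
store
S2     79
S4    263
S5      2
Name: price, dtype: int64

S5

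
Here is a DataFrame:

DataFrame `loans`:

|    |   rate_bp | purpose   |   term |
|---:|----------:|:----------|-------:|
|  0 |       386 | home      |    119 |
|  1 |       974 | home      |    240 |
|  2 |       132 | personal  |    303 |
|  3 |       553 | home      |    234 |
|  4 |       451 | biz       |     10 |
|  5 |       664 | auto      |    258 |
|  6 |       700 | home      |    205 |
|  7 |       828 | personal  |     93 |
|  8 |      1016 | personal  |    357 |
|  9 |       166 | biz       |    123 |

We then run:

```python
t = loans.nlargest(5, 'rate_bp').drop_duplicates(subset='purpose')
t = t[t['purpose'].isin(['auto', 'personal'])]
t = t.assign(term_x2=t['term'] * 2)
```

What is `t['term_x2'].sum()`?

take 5 rows with largest rate_bp:
   rate_bp   purpose  term
8     1016  personal   357
1      974      home   240
7      828  personal    93
6      700      home   205
5      664      auto   258
drop duplicate purpose (keep=first):
   rate_bp   purpose  term
8     1016  personal   357
1      974      home   240
5      664      auto   258
filter rows where purpose in ['auto', 'personal']:
   rate_bp   purpose  term
8     1016  personal   357
5      664      auto   258
add column term_x2 = t['term'] * 2:
   rate_bp   purpose  term  term_x2
8     1016  personal   357      714
5      664      auto   258      516
So sum() = 1230.

1230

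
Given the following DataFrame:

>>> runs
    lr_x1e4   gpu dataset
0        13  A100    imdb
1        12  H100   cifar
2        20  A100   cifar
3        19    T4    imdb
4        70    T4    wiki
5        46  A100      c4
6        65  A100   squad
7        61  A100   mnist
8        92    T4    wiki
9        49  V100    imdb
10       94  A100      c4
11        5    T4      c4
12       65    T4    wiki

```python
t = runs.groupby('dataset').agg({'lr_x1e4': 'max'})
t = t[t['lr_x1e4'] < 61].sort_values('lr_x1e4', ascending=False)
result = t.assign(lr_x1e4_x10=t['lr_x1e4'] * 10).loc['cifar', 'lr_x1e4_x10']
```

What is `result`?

200

group by dataset, max of lr_x1e4:
         lr_x1e4
dataset         
c4            94
cifar         20
imdb          49
mnist         61
squad         65
wiki          92
filter rows where lr_x1e4 < 61:
         lr_x1e4
dataset         
cifar         20
imdb          49
sort by lr_x1e4 descending:
         lr_x1e4
dataset         
imdb          49
cifar         20
add column lr_x1e4_x10 = t['lr_x1e4'] * 10:
         lr_x1e4  lr_x1e4_x10
dataset                      
imdb          49          490
cifar         20          200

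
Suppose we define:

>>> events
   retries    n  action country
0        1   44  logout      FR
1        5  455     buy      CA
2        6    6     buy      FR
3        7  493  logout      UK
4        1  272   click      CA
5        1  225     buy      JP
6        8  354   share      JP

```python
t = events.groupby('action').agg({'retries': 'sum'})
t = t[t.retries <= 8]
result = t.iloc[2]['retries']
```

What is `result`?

8

group by action, sum of retries:
        retries
action         
buy          12
click         1
logout        8
share         8
filter rows where retries <= 8:
        retries
action         
click         1
logout        8
share         8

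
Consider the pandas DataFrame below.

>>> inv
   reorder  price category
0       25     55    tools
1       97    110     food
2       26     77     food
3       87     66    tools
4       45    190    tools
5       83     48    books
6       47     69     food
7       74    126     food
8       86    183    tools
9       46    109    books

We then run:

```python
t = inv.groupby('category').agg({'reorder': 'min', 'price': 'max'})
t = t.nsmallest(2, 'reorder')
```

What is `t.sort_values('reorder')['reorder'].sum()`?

51

group by category: min(reorder), max(price):
          reorder  price
category                
books          46    109
food           26    126
tools          25    190
take 2 rows with smallest reorder:
          reorder  price
category                
tools          25    190
food           26    126
sort by reorder:
          reorder  price
category                
tools          25    190
food           26    126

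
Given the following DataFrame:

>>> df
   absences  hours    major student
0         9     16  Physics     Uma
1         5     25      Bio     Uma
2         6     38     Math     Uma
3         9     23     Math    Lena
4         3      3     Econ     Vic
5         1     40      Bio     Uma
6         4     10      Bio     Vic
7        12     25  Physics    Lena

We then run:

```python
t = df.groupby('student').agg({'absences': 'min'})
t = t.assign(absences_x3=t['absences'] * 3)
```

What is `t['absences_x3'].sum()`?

group by student, min of absences:
         absences
student          
Lena            9
Uma             1
Vic             3
add column absences_x3 = t['absences'] * 3:
         absences  absences_x3
student                       
Lena            9           27
Uma             1            3
Vic             3            9
Hence 39.

39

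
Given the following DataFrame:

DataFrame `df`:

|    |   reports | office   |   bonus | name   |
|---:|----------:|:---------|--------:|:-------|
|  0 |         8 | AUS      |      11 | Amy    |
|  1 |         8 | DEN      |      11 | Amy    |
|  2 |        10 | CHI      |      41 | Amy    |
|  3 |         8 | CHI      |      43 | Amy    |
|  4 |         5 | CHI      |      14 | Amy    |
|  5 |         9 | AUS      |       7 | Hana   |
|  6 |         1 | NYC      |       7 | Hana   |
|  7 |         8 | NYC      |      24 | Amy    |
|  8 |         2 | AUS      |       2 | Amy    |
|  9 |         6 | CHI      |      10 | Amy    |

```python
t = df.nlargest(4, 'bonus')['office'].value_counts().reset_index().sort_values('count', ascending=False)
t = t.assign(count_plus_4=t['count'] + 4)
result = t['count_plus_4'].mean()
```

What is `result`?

take 4 rows with largest bonus:
   reports office  bonus name
3        8    CHI     43  Amy
2       10    CHI     41  Amy
7        8    NYC     24  Amy
4        5    CHI     14  Amy
value_counts of office:
office
CHI    3
NYC    1
Name: count, dtype: int64
reset_index():
  office  count
0    CHI      3
1    NYC      1
sort by count descending:
  office  count
0    CHI      3
1    NYC      1
add column count_plus_4 = t['count'] + 4:
  office  count  count_plus_4
0    CHI      3             7
1    NYC      1             5

6.0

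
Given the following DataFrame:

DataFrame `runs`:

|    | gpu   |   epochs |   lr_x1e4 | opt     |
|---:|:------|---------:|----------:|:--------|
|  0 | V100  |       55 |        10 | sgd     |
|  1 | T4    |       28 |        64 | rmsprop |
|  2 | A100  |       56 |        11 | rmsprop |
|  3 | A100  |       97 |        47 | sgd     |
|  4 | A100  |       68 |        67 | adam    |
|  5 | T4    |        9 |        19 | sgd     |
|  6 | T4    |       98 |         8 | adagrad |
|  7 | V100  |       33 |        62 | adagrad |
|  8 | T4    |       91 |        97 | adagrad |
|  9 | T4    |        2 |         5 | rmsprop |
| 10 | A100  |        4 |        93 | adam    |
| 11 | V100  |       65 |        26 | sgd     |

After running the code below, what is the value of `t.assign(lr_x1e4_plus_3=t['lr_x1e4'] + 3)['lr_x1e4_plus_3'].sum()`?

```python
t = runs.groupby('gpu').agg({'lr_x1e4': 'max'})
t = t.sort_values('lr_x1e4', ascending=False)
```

group by gpu, max of lr_x1e4:
      lr_x1e4
gpu          
A100       93
T4         97
V100       62
sort by lr_x1e4 descending:
      lr_x1e4
gpu          
T4         97
A100       93
V100       62
add column lr_x1e4_plus_3 = t['lr_x1e4'] + 3:
      lr_x1e4  lr_x1e4_plus_3
gpu                          
T4         97             100
A100       93              96
V100       62              65
Reading off the sum of column 'lr_x1e4_plus_3', we get 261.

261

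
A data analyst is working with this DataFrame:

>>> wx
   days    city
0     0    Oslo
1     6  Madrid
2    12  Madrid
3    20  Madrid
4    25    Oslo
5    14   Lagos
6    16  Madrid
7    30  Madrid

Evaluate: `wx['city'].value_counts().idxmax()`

Madrid

value_counts of city:
city
Madrid    5
Oslo      2
Lagos     1
Name: count, dtype: int64
The label with the largest value is Madrid.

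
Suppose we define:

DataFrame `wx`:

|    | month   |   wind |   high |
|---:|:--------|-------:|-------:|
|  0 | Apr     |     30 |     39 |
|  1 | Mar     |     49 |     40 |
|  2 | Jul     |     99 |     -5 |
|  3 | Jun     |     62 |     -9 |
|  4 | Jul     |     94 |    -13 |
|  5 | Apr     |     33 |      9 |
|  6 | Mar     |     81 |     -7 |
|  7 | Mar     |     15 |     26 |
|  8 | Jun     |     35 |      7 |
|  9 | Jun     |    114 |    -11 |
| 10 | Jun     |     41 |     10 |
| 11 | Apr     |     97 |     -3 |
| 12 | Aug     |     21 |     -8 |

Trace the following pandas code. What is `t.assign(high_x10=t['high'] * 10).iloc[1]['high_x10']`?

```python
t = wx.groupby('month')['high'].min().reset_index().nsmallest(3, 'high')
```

-110

group by month, min of high:
month
Apr    -3
Aug    -8
Jul   -13
Jun   -11
Mar    -7
Name: high, dtype: int64
reset_index():
  month  high
0   Apr    -3
1   Aug    -8
2   Jul   -13
3   Jun   -11
4   Mar    -7
take 3 rows with smallest high:
  month  high
2   Jul   -13
3   Jun   -11
1   Aug    -8
add column high_x10 = t['high'] * 10:
  month  high  high_x10
2   Jul   -13      -130
3   Jun   -11      -110
1   Aug    -8       -80
Then the value at position 1, column 'high_x10': -110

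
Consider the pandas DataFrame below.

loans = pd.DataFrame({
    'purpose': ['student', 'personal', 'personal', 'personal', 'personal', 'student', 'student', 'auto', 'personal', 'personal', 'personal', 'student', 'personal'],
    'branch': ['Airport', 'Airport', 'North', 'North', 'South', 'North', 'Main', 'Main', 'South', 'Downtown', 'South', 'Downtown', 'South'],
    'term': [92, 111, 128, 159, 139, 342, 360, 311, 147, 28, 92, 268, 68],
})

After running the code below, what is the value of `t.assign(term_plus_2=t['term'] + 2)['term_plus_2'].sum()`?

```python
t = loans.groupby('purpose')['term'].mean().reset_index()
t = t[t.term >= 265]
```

group by purpose, mean of term:
purpose
auto        311.0
personal    109.0
student     265.5
Name: term, dtype: float64
reset_index():
    purpose   term
0      auto  311.0
1  personal  109.0
2   student  265.5
filter rows where term >= 265:
   purpose   term
0     auto  311.0
2  student  265.5
add column term_plus_2 = t['term'] + 2:
   purpose   term  term_plus_2
0     auto  311.0        313.0
2  student  265.5        267.5
Finally, sum of column 'term_plus_2' = 580.5.

580.5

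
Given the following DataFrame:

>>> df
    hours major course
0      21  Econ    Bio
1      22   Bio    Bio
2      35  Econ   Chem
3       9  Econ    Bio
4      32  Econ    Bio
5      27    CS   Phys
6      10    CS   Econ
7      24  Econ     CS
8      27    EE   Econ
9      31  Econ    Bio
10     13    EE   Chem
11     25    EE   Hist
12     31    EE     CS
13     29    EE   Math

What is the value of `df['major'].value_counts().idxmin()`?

Bio

value_counts of major:
major
Econ    6
EE      5
CS      2
Bio     1
Name: count, dtype: int64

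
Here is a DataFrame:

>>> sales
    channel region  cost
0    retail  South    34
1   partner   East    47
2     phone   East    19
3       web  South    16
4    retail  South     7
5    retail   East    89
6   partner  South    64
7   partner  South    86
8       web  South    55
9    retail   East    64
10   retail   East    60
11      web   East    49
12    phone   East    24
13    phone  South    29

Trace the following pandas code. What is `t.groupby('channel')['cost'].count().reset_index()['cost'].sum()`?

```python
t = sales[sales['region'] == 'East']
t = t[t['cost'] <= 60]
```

filter rows where region == 'East':
    channel region  cost
1   partner   East    47
2     phone   East    19
5    retail   East    89
9    retail   East    64
10   retail   East    60
11      web   East    49
12    phone   East    24
filter rows where cost <= 60:
    channel region  cost
1   partner   East    47
2     phone   East    19
10   retail   East    60
11      web   East    49
12    phone   East    24
group by channel, count of cost:
channel
partner    1
phone      2
retail     1
web        1
Name: cost, dtype: int64
reset_index():
   channel  cost
0  partner     1
1    phone     2
2   retail     1
3      web     1
Then the sum of column 'cost': 5

5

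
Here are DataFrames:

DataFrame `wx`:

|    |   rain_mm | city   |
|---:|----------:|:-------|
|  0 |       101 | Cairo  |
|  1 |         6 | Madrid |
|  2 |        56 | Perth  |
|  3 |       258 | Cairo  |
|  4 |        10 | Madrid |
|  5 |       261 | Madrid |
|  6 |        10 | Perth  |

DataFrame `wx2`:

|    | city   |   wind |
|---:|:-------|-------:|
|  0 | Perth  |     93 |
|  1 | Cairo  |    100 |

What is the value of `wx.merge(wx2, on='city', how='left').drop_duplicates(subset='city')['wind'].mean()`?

merge on 'city' (how='left') → 7 rows:
   rain_mm    city   wind
0      101   Cairo  100.0
1        6  Madrid    NaN
2       56   Perth   93.0
3      258   Cairo  100.0
4       10  Madrid    NaN
5      261  Madrid    NaN
6       10   Perth   93.0
drop duplicate city (keep=first):
   rain_mm    city   wind
0      101   Cairo  100.0
1        6  Madrid    NaN
2       56   Perth   93.0

96.5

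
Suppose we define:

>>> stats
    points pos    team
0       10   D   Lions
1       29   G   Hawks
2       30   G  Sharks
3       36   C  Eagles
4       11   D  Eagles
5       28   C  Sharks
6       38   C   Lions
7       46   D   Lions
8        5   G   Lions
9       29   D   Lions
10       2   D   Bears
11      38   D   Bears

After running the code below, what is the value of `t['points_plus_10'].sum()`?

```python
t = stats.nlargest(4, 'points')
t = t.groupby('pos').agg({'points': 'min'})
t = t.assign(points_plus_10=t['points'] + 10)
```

take 4 rows with largest points:
    points pos    team
7       46   D   Lions
6       38   C   Lions
11      38   D   Bears
3       36   C  Eagles
group by pos, min of points:
     points
pos        
C        36
D        38
add column points_plus_10 = t['points'] + 10:
     points  points_plus_10
pos                        
C        36              46
D        38              48
So sum() = 94.

94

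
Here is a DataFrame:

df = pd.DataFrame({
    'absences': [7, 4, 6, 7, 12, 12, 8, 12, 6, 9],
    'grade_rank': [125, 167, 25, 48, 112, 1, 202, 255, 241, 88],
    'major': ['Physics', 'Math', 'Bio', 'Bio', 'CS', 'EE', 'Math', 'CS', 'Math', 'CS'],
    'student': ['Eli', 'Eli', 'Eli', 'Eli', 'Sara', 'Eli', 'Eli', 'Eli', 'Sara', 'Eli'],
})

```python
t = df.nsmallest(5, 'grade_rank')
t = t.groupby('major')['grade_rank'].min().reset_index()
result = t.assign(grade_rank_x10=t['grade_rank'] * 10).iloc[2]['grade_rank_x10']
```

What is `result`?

10

take 5 rows with smallest grade_rank:
   absences  grade_rank major student
5        12           1    EE     Eli
2         6          25   Bio     Eli
3         7          48   Bio     Eli
9         9          88    CS     Eli
4        12         112    CS    Sara
group by major, min of grade_rank:
major
Bio    25
CS     88
EE      1
Name: grade_rank, dtype: int64
reset_index():
  major  grade_rank
0   Bio          25
1    CS          88
2    EE           1
add column grade_rank_x10 = t['grade_rank'] * 10:
  major  grade_rank  grade_rank_x10
0   Bio          25             250
1    CS          88             880
2    EE           1              10
The value at position 2, column 'grade_rank_x10' is 10.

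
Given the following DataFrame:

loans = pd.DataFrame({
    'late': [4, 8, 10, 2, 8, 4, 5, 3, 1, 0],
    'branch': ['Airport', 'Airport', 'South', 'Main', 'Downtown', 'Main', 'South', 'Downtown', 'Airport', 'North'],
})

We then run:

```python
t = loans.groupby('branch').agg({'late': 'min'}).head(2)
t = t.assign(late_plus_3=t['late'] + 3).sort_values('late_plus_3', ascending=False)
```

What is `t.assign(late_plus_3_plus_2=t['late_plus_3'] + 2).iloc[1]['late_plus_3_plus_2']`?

group by branch, min of late:
          late
branch        
Airport      1
Downtown     3
Main         2
North        0
South        5
take first 2 rows:
          late
branch        
Airport      1
Downtown     3
add column late_plus_3 = t['late'] + 3:
          late  late_plus_3
branch                     
Airport      1            4
Downtown     3            6
sort by late_plus_3 descending:
          late  late_plus_3
branch                     
Downtown     3            6
Airport      1            4
add column late_plus_3_plus_2 = t['late_plus_3'] + 2:
          late  late_plus_3  late_plus_3_plus_2
branch                                         
Downtown     3            6                   8
Airport      1            4                   6

6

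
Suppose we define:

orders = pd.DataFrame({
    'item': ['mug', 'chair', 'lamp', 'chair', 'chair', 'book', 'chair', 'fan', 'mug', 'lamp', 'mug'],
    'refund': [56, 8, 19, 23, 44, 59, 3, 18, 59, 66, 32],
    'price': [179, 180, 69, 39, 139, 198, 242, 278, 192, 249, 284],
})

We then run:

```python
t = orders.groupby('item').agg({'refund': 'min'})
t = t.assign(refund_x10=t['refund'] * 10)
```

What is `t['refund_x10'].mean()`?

262.0

group by item, min of refund:
       refund
item         
book       59
chair       3
fan        18
lamp       19
mug        32
add column refund_x10 = t['refund'] * 10:
       refund  refund_x10
item                     
book       59         590
chair       3          30
fan        18         180
lamp       19         190
mug        32         320
Hence 262.0.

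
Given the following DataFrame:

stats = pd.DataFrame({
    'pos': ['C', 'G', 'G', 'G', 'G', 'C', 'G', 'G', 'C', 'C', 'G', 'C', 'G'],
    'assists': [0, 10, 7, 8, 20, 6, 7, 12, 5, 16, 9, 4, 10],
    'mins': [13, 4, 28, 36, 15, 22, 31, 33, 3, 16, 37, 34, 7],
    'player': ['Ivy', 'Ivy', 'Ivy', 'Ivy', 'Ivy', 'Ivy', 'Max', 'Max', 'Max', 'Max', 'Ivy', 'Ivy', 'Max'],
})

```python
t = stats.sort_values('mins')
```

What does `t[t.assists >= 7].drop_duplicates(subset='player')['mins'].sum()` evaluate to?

sort by mins:
   pos  assists  mins player
8    C        5     3    Max
1    G       10     4    Ivy
12   G       10     7    Max
0    C        0    13    Ivy
4    G       20    15    Ivy
9    C       16    16    Max
5    C        6    22    Ivy
2    G        7    28    Ivy
6    G        7    31    Max
7    G       12    33    Max
11   C        4    34    Ivy
3    G        8    36    Ivy
10   G        9    37    Ivy
filter rows where assists >= 7:
   pos  assists  mins player
1    G       10     4    Ivy
12   G       10     7    Max
4    G       20    15    Ivy
9    C       16    16    Max
2    G        7    28    Ivy
6    G        7    31    Max
7    G       12    33    Max
3    G        8    36    Ivy
10   G        9    37    Ivy
drop duplicate player (keep=first):
   pos  assists  mins player
1    G       10     4    Ivy
12   G       10     7    Max
Finally, sum of column 'mins' = 11.

11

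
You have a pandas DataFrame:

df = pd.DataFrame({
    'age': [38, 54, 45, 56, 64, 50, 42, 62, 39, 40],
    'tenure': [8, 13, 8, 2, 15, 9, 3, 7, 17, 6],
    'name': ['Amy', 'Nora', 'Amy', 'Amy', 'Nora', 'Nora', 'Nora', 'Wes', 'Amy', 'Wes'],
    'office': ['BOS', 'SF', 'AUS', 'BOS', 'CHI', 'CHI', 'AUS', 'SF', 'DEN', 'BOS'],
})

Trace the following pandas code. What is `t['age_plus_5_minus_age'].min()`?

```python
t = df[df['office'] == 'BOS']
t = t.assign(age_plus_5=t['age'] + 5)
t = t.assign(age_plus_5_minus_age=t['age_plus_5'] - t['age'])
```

filter rows where office == 'BOS':
   age  tenure name office
0   38       8  Amy    BOS
3   56       2  Amy    BOS
9   40       6  Wes    BOS
add column age_plus_5 = t['age'] + 5:
   age  tenure name office  age_plus_5
0   38       8  Amy    BOS          43
3   56       2  Amy    BOS          61
9   40       6  Wes    BOS          45
add column age_plus_5_minus_age = t['age_plus_5'] - t['age']:
   age  tenure name office  age_plus_5  age_plus_5_minus_age
0   38       8  Amy    BOS          43                     5
3   56       2  Amy    BOS          61                     5
9   40       6  Wes    BOS          45                     5
Reading off the min of column 'age_plus_5_minus_age', we get 5.

5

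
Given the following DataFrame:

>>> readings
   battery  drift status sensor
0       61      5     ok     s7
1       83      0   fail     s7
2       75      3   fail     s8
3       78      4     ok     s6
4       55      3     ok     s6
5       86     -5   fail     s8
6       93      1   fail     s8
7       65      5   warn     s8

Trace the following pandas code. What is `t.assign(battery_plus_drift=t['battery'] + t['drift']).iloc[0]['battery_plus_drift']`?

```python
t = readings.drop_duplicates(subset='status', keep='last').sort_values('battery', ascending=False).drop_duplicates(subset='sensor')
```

94

drop duplicate status (keep=last):
   battery  drift status sensor
4       55      3     ok     s6
6       93      1   fail     s8
7       65      5   warn     s8
sort by battery descending:
   battery  drift status sensor
6       93      1   fail     s8
7       65      5   warn     s8
4       55      3     ok     s6
drop duplicate sensor (keep=first):
   battery  drift status sensor
6       93      1   fail     s8
4       55      3     ok     s6
add column battery_plus_drift = t['battery'] + t['drift']:
   battery  drift status sensor  battery_plus_drift
6       93      1   fail     s8                  94
4       55      3     ok     s6                  58
value at position 0, column 'battery_plus_drift' → 94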